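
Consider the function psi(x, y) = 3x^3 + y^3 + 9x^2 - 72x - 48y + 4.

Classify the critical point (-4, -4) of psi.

local maximum

The mixed partial ∂²psi/∂x∂y is 0, so the Hessian at any point is diag(psi_xx, psi_yy) = diag(18(x + 1), 6y).
At (-4, -4): H = diag(-54, -24).
Both eigenvalues are negative, so H is negative definite: a local maximum.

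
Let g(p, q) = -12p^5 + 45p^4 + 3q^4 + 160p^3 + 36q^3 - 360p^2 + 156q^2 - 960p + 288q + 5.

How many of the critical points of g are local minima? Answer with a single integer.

g separates as a function of p plus a function of q, so ∇g=0 decouples.
∂g/∂p = -60(p - 4)(p - 2)(p + 1)(p + 2) = 0 at p ∈ {-2, -1, 2, 4}; ∂g/∂q = 12(q + 2)(q + 3)(q + 4) = 0 at q ∈ {-4, -3, -2}.
The Hessian is diagonal: diag(g_pp, g_qq). Second derivatives: g_pp(-2)=1440, g_pp(-1)=-900, g_pp(2)=1440, g_pp(4)=-3600; g_qq(-4)=24, g_qq(-3)=-12, g_qq(-2)=24.
Local minima occur where both diagonal entries positive: (-2, -4), (-2, -2), (2, -4), (2, -2). Count: 4.

4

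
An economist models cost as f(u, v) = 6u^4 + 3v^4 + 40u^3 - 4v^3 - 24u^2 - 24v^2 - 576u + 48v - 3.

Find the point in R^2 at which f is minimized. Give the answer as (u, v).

(2, -2)

f(u,v) separates as P(u) + Q(v) − 3, so its minimum is min P + min Q − 3.
P'(u) = 24(u - 2)(u + 3)(u + 4) vanishes at u ∈ {-4, -3, 2}; Q'(v) = 12(v - 2)(v - 1)(v + 2) vanishes at v ∈ {-2, 1, 2}.
Local minima of P (where P''>0): P(-4)=896, P(2)=-832. Local minima of Q: Q(-2)=-112, Q(2)=16.
So the global minimum of f is P(2) + Q(-2) − 3 = -832 − 112 − 3 = -947, attained at (2, -2).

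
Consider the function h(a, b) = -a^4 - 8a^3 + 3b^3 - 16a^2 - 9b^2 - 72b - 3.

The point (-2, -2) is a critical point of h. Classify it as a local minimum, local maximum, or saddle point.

The mixed partial ∂²h/∂a∂b is 0, so the Hessian at any point is diag(h_aa, h_bb) = diag(-4(3a^2 + 12a + 8), 18(b - 1)).
At (-2, -2): H = diag(16, -54).
The eigenvalues have opposite signs, so H is indefinite: a saddle point.

saddle point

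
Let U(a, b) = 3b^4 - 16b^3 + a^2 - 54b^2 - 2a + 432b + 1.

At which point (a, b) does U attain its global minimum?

(1, -3)

U(a,b) separates as P(a) + Q(b) + 1, so its minimum is min P + min Q + 1.
P'(a) = 2a - 2 vanishes at a ∈ {1}; Q'(b) = 12(b - 4)(b - 3)(b + 3) vanishes at b ∈ {-3, 3, 4}.
Local minima of P (where P''>0): P(1)=-1. Local minima of Q: Q(-3)=-1107, Q(4)=608.
So the global minimum of U is P(1) + Q(-3) + 1 = -1 − 1107 + 1 = -1107, attained at (1, -3).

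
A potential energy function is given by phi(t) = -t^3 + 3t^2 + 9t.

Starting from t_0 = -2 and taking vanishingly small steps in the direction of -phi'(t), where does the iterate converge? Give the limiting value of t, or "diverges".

-1

phi'(t) = -3(t - 3)(t + 1), so phi'(-2) = -15.
Gradient descent moves in the -phi' direction, i.e. t is increasing.
The nearest critical point in that direction is t = -1, where phi'' = 12 > 0 (a local minimum). The iterate converges there.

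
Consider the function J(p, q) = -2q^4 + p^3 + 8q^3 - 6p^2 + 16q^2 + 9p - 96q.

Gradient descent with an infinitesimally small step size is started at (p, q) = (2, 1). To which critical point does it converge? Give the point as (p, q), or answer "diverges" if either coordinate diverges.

(3, 2)

J is separable, so gradient descent decouples: p follows -∂J/∂p, q follows -∂J/∂q.
∂J/∂p = 3(p - 3)(p - 1); at p=2 this is -3, so p increases.
∂J/∂q = -8(q - 3)(q - 2)(q + 2); at q=1 this is -48, so q increases.
p converges to its nearest critical value 3 (a local min of the p-part); q converges to 2. The iterate converges to (3, 2).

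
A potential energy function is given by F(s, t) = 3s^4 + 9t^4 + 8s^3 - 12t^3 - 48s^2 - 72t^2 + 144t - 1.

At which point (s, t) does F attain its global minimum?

F(s,t) separates as P(s) + Q(t) − 1, so its minimum is min P + min Q − 1.
P'(s) = 12s(s - 2)(s + 4) vanishes at s ∈ {-4, 0, 2}; Q'(t) = 36(t - 2)(t - 1)(t + 2) vanishes at t ∈ {-2, 1, 2}.
Local minima of P (where P''>0): P(-4)=-512, P(2)=-80. Local minima of Q: Q(-2)=-336, Q(2)=48.
So the global minimum of F is P(-4) + Q(-2) − 1 = -512 − 336 − 1 = -849, attained at (-4, -2).

(-4, -2)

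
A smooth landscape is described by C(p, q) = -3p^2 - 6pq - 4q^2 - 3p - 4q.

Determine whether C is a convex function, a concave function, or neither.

concave

C is quadratic, so its Hessian is the constant matrix H = [[-6, -6], [-6, -8]].
det(H) = 12, tr(H) = -14.
det(H) > 0 and tr(H) < 0, so H is negative definite everywhere: concave.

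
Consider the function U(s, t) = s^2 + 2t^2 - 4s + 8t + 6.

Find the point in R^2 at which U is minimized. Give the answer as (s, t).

U(s,t) separates as P(s) + Q(t) + 6, so its minimum is min P + min Q + 6.
P'(s) = 2s - 4 vanishes at s ∈ {2}; Q'(t) = 4(t + 2) vanishes at t ∈ {-2}.
Local minima of P (where P''>0): P(2)=-4. Local minima of Q: Q(-2)=-8.
So the global minimum of U is P(2) + Q(-2) + 6 = -4 − 8 + 6 = -6, attained at (2, -2).

(2, -2)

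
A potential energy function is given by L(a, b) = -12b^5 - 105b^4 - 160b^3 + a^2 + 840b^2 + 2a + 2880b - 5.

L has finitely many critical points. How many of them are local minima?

2

L separates as a function of a plus a function of b, so ∇L=0 decouples.
∂L/∂a = 2(a + 1) = 0 at a ∈ {-1}; ∂L/∂b = -60(b - 2)(b + 2)(b + 3)(b + 4) = 0 at b ∈ {-4, -3, -2, 2}.
The Hessian is diagonal: diag(L_aa, L_bb). Second derivatives: L_aa(-1)=2; L_bb(-4)=720, L_bb(-3)=-300, L_bb(-2)=480, L_bb(2)=-7200.
Local minima occur where both diagonal entries positive: (-1, -4), (-1, -2). Count: 2.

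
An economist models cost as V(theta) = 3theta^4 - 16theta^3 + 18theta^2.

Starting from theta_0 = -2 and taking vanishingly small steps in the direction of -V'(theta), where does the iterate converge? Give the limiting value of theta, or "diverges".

V'(theta) = 12theta(theta - 3)(theta - 1), so V'(-2) = -360.
Gradient descent moves in the -V' direction, i.e. theta is increasing.
The nearest critical point in that direction is theta = 0, where V'' = 36 > 0 (a local minimum). The iterate converges there.

0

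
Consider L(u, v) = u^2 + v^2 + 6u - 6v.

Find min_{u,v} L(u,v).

L(u,v) separates as P(u) + Q(v), so its minimum is min P + min Q.
P'(u) = 2u + 6 vanishes at u ∈ {-3}; Q'(v) = 2v - 6 vanishes at v ∈ {3}.
Local minima of P (where P''>0): P(-3)=-9. Local minima of Q: Q(3)=-9.
So the global minimum of L is P(-3) + Q(3) = -9 − 9 = -18, attained at (-3, 3).

-18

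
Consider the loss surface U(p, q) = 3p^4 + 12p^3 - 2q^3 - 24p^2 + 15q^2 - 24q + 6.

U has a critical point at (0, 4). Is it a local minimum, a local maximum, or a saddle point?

The mixed partial ∂²U/∂p∂q is 0, so the Hessian at any point is diag(U_pp, U_qq) = diag(12(3p^2 + 6p - 4), 6(-2q + 5)).
At (0, 4): H = diag(-48, -18).
Both eigenvalues are negative, so H is negative definite: a local maximum.

local maximum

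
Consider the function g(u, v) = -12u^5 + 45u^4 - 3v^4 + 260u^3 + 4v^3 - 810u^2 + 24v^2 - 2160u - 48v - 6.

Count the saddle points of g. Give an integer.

6

g separates as a function of u plus a function of v, so ∇g=0 decouples.
∂g/∂u = -60(u - 4)(u - 3)(u + 1)(u + 3) = 0 at u ∈ {-3, -1, 3, 4}; ∂g/∂v = -12(v - 2)(v - 1)(v + 2) = 0 at v ∈ {-2, 1, 2}.
The Hessian is diagonal: diag(g_uu, g_vv). Second derivatives: g_uu(-3)=5040, g_uu(-1)=-2400, g_uu(3)=1440, g_uu(4)=-2100; g_vv(-2)=-144, g_vv(1)=36, g_vv(2)=-48.
Saddle points occur where the two diagonal entries have opposite signs: (-3, -2), (-3, 2), (-1, 1), (3, -2), (3, 2), (4, 1). Count: 6.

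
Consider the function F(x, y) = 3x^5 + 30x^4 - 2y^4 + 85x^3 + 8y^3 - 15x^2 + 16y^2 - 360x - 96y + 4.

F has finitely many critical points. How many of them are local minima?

F separates as a function of x plus a function of y, so ∇F=0 decouples.
∂F/∂x = 15(x - 1)(x + 2)(x + 3)(x + 4) = 0 at x ∈ {-4, -3, -2, 1}; ∂F/∂y = -8(y - 3)(y - 2)(y + 2) = 0 at y ∈ {-2, 2, 3}.
The Hessian is diagonal: diag(F_xx, F_yy). Second derivatives: F_xx(-4)=-150, F_xx(-3)=60, F_xx(-2)=-90, F_xx(1)=900; F_yy(-2)=-160, F_yy(2)=32, F_yy(3)=-40.
Local minima occur where both diagonal entries positive: (-3, 2), (1, 2). Count: 2.

2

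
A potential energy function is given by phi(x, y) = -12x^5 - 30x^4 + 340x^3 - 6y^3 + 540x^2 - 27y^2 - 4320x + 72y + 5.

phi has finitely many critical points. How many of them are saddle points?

4

phi separates as a function of x plus a function of y, so ∇phi=0 decouples.
∂phi/∂x = -60(x - 3)(x - 2)(x + 3)(x + 4) = 0 at x ∈ {-4, -3, 2, 3}; ∂phi/∂y = -18(y - 1)(y + 4) = 0 at y ∈ {-4, 1}.
The Hessian is diagonal: diag(phi_xx, phi_yy). Second derivatives: phi_xx(-4)=2520, phi_xx(-3)=-1800, phi_xx(2)=1800, phi_xx(3)=-2520; phi_yy(-4)=90, phi_yy(1)=-90.
Saddle points occur where the two diagonal entries have opposite signs: (-4, 1), (-3, -4), (2, 1), (3, -4). Count: 4.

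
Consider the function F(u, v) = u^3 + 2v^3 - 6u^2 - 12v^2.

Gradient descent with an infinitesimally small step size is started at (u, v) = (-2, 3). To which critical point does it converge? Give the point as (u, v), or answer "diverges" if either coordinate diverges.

F is separable, so gradient descent decouples: u follows -∂F/∂u, v follows -∂F/∂v.
∂F/∂u = 3u(u - 4); at u=-2 this is 36, so u decreases.
∂F/∂v = 6v(v - 4); at v=3 this is -18, so v increases.
The u-coordinate has no critical point in that direction and runs off to infinity.

diverges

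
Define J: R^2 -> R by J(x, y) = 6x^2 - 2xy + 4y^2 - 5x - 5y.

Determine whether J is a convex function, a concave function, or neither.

J is quadratic, so its Hessian is the constant matrix H = [[12, -2], [-2, 8]].
det(H) = 92, tr(H) = 20.
det(H) > 0 and tr(H) > 0, so H is positive definite everywhere: convex.

convex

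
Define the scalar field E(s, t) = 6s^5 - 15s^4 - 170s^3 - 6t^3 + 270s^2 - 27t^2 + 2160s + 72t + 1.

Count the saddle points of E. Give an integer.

4

E separates as a function of s plus a function of t, so ∇E=0 decouples.
∂E/∂s = 30(s - 4)(s - 3)(s + 2)(s + 3) = 0 at s ∈ {-3, -2, 3, 4}; ∂E/∂t = -18(t - 1)(t + 4) = 0 at t ∈ {-4, 1}.
The Hessian is diagonal: diag(E_ss, E_tt). Second derivatives: E_ss(-3)=-1260, E_ss(-2)=900, E_ss(3)=-900, E_ss(4)=1260; E_tt(-4)=90, E_tt(1)=-90.
Saddle points occur where the two diagonal entries have opposite signs: (-3, -4), (-2, 1), (3, -4), (4, 1). Count: 4.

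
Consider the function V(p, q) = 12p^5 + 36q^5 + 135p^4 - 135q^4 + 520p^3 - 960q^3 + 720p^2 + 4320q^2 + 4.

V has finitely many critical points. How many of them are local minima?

4

V separates as a function of p plus a function of q, so ∇V=0 decouples.
∂V/∂p = 60p(p + 2)(p + 3)(p + 4) = 0 at p ∈ {-4, -3, -2, 0}; ∂V/∂q = 180q(q - 4)(q - 3)(q + 4) = 0 at q ∈ {-4, 0, 3, 4}.
The Hessian is diagonal: diag(V_pp, V_qq). Second derivatives: V_pp(-4)=-480, V_pp(-3)=180, V_pp(-2)=-240, V_pp(0)=1440; V_qq(-4)=-40320, V_qq(0)=8640, V_qq(3)=-3780, V_qq(4)=5760.
Local minima occur where both diagonal entries positive: (-3, 0), (-3, 4), (0, 0), (0, 4). Count: 4.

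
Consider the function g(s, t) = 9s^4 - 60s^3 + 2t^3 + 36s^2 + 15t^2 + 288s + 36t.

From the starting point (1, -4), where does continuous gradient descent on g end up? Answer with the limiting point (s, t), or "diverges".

g is separable, so gradient descent decouples: s follows -∂g/∂s, t follows -∂g/∂t.
∂g/∂s = 36(s - 4)(s - 2)(s + 1); at s=1 this is 216, so s decreases.
∂g/∂t = 6(t + 2)(t + 3); at t=-4 this is 12, so t decreases.
The t-coordinate has no critical point in that direction and runs off to infinity.

diverges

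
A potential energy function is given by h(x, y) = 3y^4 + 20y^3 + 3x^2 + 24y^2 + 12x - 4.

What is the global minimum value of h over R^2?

h(x,y) separates as P(x) + Q(y) − 4, so its minimum is min P + min Q − 4.
P'(x) = 6x + 12 vanishes at x ∈ {-2}; Q'(y) = 12y(y + 1)(y + 4) vanishes at y ∈ {-4, -1, 0}.
Local minima of P (where P''>0): P(-2)=-12. Local minima of Q: Q(-4)=-128, Q(0)=0.
So the global minimum of h is P(-2) + Q(-4) − 4 = -12 − 128 − 4 = -144, attained at (-2, -4).

-144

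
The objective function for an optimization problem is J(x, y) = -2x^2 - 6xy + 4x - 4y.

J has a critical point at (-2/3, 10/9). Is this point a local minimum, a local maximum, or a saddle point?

saddle point

The Hessian of J is constant: H = [[-4, -6], [-6, 0]].
det(H) = (-4)·0 − (-6)² = -36.
Since det(H) < 0, H is indefinite and the critical point is a saddle point.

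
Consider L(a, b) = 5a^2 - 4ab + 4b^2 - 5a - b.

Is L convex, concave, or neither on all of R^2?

L is quadratic, so its Hessian is the constant matrix H = [[10, -4], [-4, 8]].
det(H) = 64, tr(H) = 18.
det(H) > 0 and tr(H) > 0, so H is positive definite everywhere: convex.

convex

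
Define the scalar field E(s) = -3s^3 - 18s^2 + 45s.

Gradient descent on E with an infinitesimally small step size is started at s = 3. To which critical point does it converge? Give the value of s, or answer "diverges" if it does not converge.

diverges

E'(s) = -9(s - 1)(s + 5), so E'(3) = -144.
Gradient descent moves in the -E' direction, i.e. s is increasing.
There is no critical point above s=3, and E' keeps the same sign, so the iterate runs off to +∞.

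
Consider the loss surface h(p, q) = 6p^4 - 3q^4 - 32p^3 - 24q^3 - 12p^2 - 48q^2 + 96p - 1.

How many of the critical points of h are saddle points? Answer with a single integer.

5

h separates as a function of p plus a function of q, so ∇h=0 decouples.
∂h/∂p = 24(p - 4)(p - 1)(p + 1) = 0 at p ∈ {-1, 1, 4}; ∂h/∂q = -12q(q + 2)(q + 4) = 0 at q ∈ {-4, -2, 0}.
The Hessian is diagonal: diag(h_pp, h_qq). Second derivatives: h_pp(-1)=240, h_pp(1)=-144, h_pp(4)=360; h_qq(-4)=-96, h_qq(-2)=48, h_qq(0)=-96.
Saddle points occur where the two diagonal entries have opposite signs: (-1, -4), (-1, 0), (1, -2), (4, -4), (4, 0). Count: 5.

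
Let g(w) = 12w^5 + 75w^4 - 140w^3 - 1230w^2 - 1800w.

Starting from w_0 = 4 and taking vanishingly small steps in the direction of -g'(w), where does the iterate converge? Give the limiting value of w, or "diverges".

3

g'(w) = 60(w - 3)(w + 1)(w + 2)(w + 5), so g'(4) = 16200.
Gradient descent moves in the -g' direction, i.e. w is decreasing.
The nearest critical point in that direction is w = 3, where g'' = 9600 > 0 (a local minimum). The iterate converges there.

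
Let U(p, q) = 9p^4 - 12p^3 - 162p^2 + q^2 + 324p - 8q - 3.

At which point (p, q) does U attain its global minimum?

(-3, 4)

U(p,q) separates as A(p) + B(q) − 3, so its minimum is min A + min B − 3.
A'(p) = 36(p - 3)(p - 1)(p + 3) vanishes at p ∈ {-3, 1, 3}; B'(q) = 2q - 8 vanishes at q ∈ {4}.
Local minima of A (where A''>0): A(-3)=-1377, A(3)=-81. Local minima of B: B(4)=-16.
So the global minimum of U is A(-3) + B(4) − 3 = -1377 − 16 − 3 = -1396, attained at (-3, 4).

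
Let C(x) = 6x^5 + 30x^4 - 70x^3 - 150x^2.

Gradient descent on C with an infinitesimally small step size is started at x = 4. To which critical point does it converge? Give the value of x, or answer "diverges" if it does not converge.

C'(x) = 30x(x - 2)(x + 1)(x + 5), so C'(4) = 10800.
Gradient descent moves in the -C' direction, i.e. x is decreasing.
The nearest critical point in that direction is x = 2, where C'' = 1260 > 0 (a local minimum). The iterate converges there.

2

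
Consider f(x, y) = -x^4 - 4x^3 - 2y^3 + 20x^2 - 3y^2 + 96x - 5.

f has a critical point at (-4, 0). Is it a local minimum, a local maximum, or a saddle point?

local maximum

The mixed partial ∂²f/∂x∂y is 0, so the Hessian at any point is diag(f_xx, f_yy) = diag(4(-3x^2 - 6x + 10), -6(2y + 1)).
At (-4, 0): H = diag(-56, -6).
Both eigenvalues are negative, so H is negative definite: a local maximum.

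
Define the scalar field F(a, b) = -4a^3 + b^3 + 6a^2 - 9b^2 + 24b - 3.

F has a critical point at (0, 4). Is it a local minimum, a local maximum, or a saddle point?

local minimum

The mixed partial ∂²F/∂a∂b is 0, so the Hessian at any point is diag(F_aa, F_bb) = diag(12(-2a + 1), 6(b - 3)).
At (0, 4): H = diag(12, 6).
Both eigenvalues are positive, so H is positive definite: a local minimum.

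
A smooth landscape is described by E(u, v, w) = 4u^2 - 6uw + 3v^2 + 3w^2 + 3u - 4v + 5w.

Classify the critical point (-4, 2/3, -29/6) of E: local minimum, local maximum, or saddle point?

local minimum

The Hessian is constant: H = [[8, 0, -6], [0, 6, 0], [-6, 0, 6]].
Leading principal minors: Δ₁ = 8, Δ₂ = 48, Δ₃ = 72.
All leading minors are positive, so H is positive definite: a local minimum.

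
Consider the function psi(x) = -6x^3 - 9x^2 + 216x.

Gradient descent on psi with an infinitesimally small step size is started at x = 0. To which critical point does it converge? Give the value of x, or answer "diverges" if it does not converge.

psi'(x) = -18(x - 3)(x + 4), so psi'(0) = 216.
Gradient descent moves in the -psi' direction, i.e. x is decreasing.
The nearest critical point in that direction is x = -4, where psi'' = 126 > 0 (a local minimum). The iterate converges there.

-4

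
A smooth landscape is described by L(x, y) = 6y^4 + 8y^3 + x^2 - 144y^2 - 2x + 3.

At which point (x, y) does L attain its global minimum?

L(x,y) separates as P(x) + Q(y) + 3, so its minimum is min P + min Q + 3.
P'(x) = 2x - 2 vanishes at x ∈ {1}; Q'(y) = 24y(y - 3)(y + 4) vanishes at y ∈ {-4, 0, 3}.
Local minima of P (where P''>0): P(1)=-1. Local minima of Q: Q(-4)=-1280, Q(3)=-594.
So the global minimum of L is P(1) + Q(-4) + 3 = -1 − 1280 + 3 = -1278, attained at (1, -4).

(1, -4)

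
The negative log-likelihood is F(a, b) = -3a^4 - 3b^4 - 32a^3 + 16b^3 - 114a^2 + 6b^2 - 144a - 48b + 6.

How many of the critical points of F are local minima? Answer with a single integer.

F separates as a function of a plus a function of b, so ∇F=0 decouples.
∂F/∂a = -12(a + 1)(a + 3)(a + 4) = 0 at a ∈ {-4, -3, -1}; ∂F/∂b = -12(b - 4)(b - 1)(b + 1) = 0 at b ∈ {-1, 1, 4}.
The Hessian is diagonal: diag(F_aa, F_bb). Second derivatives: F_aa(-4)=-36, F_aa(-3)=24, F_aa(-1)=-72; F_bb(-1)=-120, F_bb(1)=72, F_bb(4)=-180.
Local minima occur where both diagonal entries positive: (-3, 1). Count: 1.

1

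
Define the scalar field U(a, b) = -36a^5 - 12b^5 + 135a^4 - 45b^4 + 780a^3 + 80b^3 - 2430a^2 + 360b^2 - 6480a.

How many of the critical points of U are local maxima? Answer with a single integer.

4

U separates as a function of a plus a function of b, so ∇U=0 decouples.
∂U/∂a = -180(a - 4)(a - 3)(a + 1)(a + 3) = 0 at a ∈ {-3, -1, 3, 4}; ∂U/∂b = -60b(b - 2)(b + 2)(b + 3) = 0 at b ∈ {-3, -2, 0, 2}.
The Hessian is diagonal: diag(U_aa, U_bb). Second derivatives: U_aa(-3)=15120, U_aa(-1)=-7200, U_aa(3)=4320, U_aa(4)=-6300; U_bb(-3)=900, U_bb(-2)=-480, U_bb(0)=720, U_bb(2)=-2400.
Local maxima occur where both diagonal entries negative: (-1, -2), (-1, 2), (4, -2), (4, 2). Count: 4.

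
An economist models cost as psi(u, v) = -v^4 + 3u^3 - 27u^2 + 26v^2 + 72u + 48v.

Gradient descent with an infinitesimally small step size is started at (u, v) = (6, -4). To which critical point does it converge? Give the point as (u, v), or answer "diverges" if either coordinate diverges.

psi is separable, so gradient descent decouples: u follows -∂psi/∂u, v follows -∂psi/∂v.
∂psi/∂u = 9(u - 4)(u - 2); at u=6 this is 72, so u decreases.
∂psi/∂v = -4(v - 4)(v + 1)(v + 3); at v=-4 this is 96, so v decreases.
The v-coordinate has no critical point in that direction and runs off to infinity.

diverges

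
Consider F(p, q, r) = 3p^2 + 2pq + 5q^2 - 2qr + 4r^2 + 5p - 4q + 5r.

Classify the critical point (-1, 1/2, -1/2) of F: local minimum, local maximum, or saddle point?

The Hessian is constant: H = [[6, 2, 0], [2, 10, -2], [0, -2, 8]].
Leading principal minors: Δ₁ = 6, Δ₂ = 56, Δ₃ = 424.
All leading minors are positive, so H is positive definite: a local minimum.

local minimum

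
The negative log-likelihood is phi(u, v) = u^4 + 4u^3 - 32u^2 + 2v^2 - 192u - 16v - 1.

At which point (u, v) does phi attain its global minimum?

(4, 4)

phi(u,v) separates as P(u) + Q(v) − 1, so its minimum is min P + min Q − 1.
P'(u) = 4(u - 4)(u + 3)(u + 4) vanishes at u ∈ {-4, -3, 4}; Q'(v) = 4v - 16 vanishes at v ∈ {4}.
Local minima of P (where P''>0): P(-4)=256, P(4)=-768. Local minima of Q: Q(4)=-32.
So the global minimum of phi is P(4) + Q(4) − 1 = -768 − 32 − 1 = -801, attained at (4, 4).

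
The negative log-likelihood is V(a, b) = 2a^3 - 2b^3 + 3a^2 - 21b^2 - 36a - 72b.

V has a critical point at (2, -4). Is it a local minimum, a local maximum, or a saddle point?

local minimum

The mixed partial ∂²V/∂a∂b is 0, so the Hessian at any point is diag(V_aa, V_bb) = diag(6(2a + 1), -6(2b + 7)).
At (2, -4): H = diag(30, 6).
Both eigenvalues are positive, so H is positive definite: a local minimum.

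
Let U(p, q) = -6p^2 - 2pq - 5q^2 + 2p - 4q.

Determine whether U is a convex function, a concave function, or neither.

U is quadratic, so its Hessian is the constant matrix H = [[-12, -2], [-2, -10]].
det(H) = 116, tr(H) = -22.
det(H) > 0 and tr(H) < 0, so H is negative definite everywhere: concave.

concave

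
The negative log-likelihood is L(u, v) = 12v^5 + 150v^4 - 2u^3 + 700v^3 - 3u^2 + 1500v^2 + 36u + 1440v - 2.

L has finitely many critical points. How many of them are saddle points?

L separates as a function of u plus a function of v, so ∇L=0 decouples.
∂L/∂u = -6(u - 2)(u + 3) = 0 at u ∈ {-3, 2}; ∂L/∂v = 60(v + 1)(v + 2)(v + 3)(v + 4) = 0 at v ∈ {-4, -3, -2, -1}.
The Hessian is diagonal: diag(L_uu, L_vv). Second derivatives: L_uu(-3)=30, L_uu(2)=-30; L_vv(-4)=-360, L_vv(-3)=120, L_vv(-2)=-120, L_vv(-1)=360.
Saddle points occur where the two diagonal entries have opposite signs: (-3, -4), (-3, -2), (2, -3), (2, -1). Count: 4.

4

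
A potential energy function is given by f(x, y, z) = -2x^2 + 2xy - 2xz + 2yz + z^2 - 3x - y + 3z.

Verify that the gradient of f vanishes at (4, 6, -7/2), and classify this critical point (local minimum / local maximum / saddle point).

∇f = (-4x + 2y - 2z - 3, 2x + 2z - 1, -2x + 2y + 2z + 3); substituting (4, 6, -7/2) gives ∇f = (0, 0, 0), so (4, 6, -7/2) is indeed a critical point.
The Hessian is constant: H = [[-4, 2, -2], [2, 0, 2], [-2, 2, 2]].
Leading principal minors: Δ₁ = -4, Δ₂ = -4, Δ₃ = -8.
The minors fit neither the all-positive nor the alternating-sign pattern, so H is indefinite: a saddle point.

saddle point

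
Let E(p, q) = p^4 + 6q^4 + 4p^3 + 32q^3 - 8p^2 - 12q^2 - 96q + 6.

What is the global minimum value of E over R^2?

E(p,q) separates as A(p) + B(q) + 6, so its minimum is min A + min B + 6.
A'(p) = 4p(p - 1)(p + 4) vanishes at p ∈ {-4, 0, 1}; B'(q) = 24(q - 1)(q + 1)(q + 4) vanishes at q ∈ {-4, -1, 1}.
Local minima of A (where A''>0): A(-4)=-128, A(1)=-3. Local minima of B: B(-4)=-320, B(1)=-70.
So the global minimum of E is A(-4) + B(-4) + 6 = -128 − 320 + 6 = -442, attained at (-4, -4).

-442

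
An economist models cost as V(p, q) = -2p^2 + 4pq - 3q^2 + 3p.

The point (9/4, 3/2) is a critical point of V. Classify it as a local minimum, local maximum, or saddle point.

The Hessian of V is constant: H = [[-4, 4], [4, -6]].
det(H) = (-4)·(-6) − 4² = 8.
det(H) > 0 and tr(H) = -10 < 0, so H is negative definite and the point is a local maximum.

local maximum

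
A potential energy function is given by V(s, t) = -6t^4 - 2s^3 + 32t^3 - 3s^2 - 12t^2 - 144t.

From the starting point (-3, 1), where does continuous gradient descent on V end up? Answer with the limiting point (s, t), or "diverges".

(-1, 2)

V is separable, so gradient descent decouples: s follows -∂V/∂s, t follows -∂V/∂t.
∂V/∂s = -6s(s + 1); at s=-3 this is -36, so s increases.
∂V/∂t = -24(t - 3)(t - 2)(t + 1); at t=1 this is -96, so t increases.
s converges to its nearest critical value -1 (a local min of the s-part); t converges to 2. The iterate converges to (-1, 2).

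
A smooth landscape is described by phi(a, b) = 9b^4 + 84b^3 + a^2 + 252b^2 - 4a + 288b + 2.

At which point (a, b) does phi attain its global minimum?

phi(a,b) separates as P(a) + Q(b) + 2, so its minimum is min P + min Q + 2.
P'(a) = 2a - 4 vanishes at a ∈ {2}; Q'(b) = 36(b + 1)(b + 2)(b + 4) vanishes at b ∈ {-4, -2, -1}.
Local minima of P (where P''>0): P(2)=-4. Local minima of Q: Q(-4)=-192, Q(-1)=-111.
So the global minimum of phi is P(2) + Q(-4) + 2 = -4 − 192 + 2 = -194, attained at (2, -4).

(2, -4)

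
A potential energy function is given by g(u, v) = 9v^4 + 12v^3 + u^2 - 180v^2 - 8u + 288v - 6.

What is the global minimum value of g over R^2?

g(u,v) separates as P(u) + Q(v) − 6, so its minimum is min P + min Q − 6.
P'(u) = 2u - 8 vanishes at u ∈ {4}; Q'(v) = 36(v - 2)(v - 1)(v + 4) vanishes at v ∈ {-4, 1, 2}.
Local minima of P (where P''>0): P(4)=-16. Local minima of Q: Q(-4)=-2496, Q(2)=96.
So the global minimum of g is P(4) + Q(-4) − 6 = -16 − 2496 − 6 = -2518, attained at (4, -4).

-2518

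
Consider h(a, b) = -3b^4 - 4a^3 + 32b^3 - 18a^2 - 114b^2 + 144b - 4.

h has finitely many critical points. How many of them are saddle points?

3

h separates as a function of a plus a function of b, so ∇h=0 decouples.
∂h/∂a = -12a(a + 3) = 0 at a ∈ {-3, 0}; ∂h/∂b = -12(b - 4)(b - 3)(b - 1) = 0 at b ∈ {1, 3, 4}.
The Hessian is diagonal: diag(h_aa, h_bb). Second derivatives: h_aa(-3)=36, h_aa(0)=-36; h_bb(1)=-72, h_bb(3)=24, h_bb(4)=-36.
Saddle points occur where the two diagonal entries have opposite signs: (-3, 1), (-3, 4), (0, 3). Count: 3.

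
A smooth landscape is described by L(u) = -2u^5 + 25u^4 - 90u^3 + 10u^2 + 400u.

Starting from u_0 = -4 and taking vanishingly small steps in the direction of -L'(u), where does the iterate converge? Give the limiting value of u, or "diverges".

-1

L'(u) = -10(u - 5)(u - 4)(u - 2)(u + 1), so L'(-4) = -12960.
Gradient descent moves in the -L' direction, i.e. u is increasing.
The nearest critical point in that direction is u = -1, where L'' = 900 > 0 (a local minimum). The iterate converges there.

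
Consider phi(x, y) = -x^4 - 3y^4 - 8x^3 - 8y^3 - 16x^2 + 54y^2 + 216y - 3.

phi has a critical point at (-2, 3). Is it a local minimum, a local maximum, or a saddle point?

saddle point

The mixed partial ∂²phi/∂x∂y is 0, so the Hessian at any point is diag(phi_xx, phi_yy) = diag(-4(3x^2 + 12x + 8), 12(-3y^2 - 4y + 9)).
At (-2, 3): H = diag(16, -360).
The eigenvalues have opposite signs, so H is indefinite: a saddle point.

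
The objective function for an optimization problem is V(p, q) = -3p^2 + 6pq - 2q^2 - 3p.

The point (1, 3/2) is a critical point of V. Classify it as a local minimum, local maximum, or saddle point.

The Hessian of V is constant: H = [[-6, 6], [6, -4]].
det(H) = (-6)·(-4) − 6² = -12.
Since det(H) < 0, H is indefinite and the critical point is a saddle point.

saddle point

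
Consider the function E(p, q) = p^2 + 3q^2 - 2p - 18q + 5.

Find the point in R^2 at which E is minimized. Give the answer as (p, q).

(1, 3)

E(p,q) separates as A(p) + B(q) + 5, so its minimum is min A + min B + 5.
A'(p) = 2p - 2 vanishes at p ∈ {1}; B'(q) = 6q - 18 vanishes at q ∈ {3}.
Local minima of A (where A''>0): A(1)=-1. Local minima of B: B(3)=-27.
So the global minimum of E is A(1) + B(3) + 5 = -1 − 27 + 5 = -23, attained at (1, 3).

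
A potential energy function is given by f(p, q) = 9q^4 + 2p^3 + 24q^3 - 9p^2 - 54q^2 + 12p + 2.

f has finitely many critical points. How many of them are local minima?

2

f separates as a function of p plus a function of q, so ∇f=0 decouples.
∂f/∂p = 6(p - 2)(p - 1) = 0 at p ∈ {1, 2}; ∂f/∂q = 36q(q - 1)(q + 3) = 0 at q ∈ {-3, 0, 1}.
The Hessian is diagonal: diag(f_pp, f_qq). Second derivatives: f_pp(1)=-6, f_pp(2)=6; f_qq(-3)=432, f_qq(0)=-108, f_qq(1)=144.
Local minima occur where both diagonal entries positive: (2, -3), (2, 1). Count: 2.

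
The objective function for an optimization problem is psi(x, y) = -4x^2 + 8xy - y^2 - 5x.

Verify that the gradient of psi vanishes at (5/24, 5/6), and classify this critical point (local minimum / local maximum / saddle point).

∇psi = (-8x + 8y - 5, 8x - 2y); substituting (5/24, 5/6) gives ∇psi = (0, 0), so (5/24, 5/6) is indeed a critical point.
The Hessian of psi is constant: H = [[-8, 8], [8, -2]].
det(H) = (-8)·(-2) − 8² = -48.
Since det(H) < 0, H is indefinite and the critical point is a saddle point.

saddle point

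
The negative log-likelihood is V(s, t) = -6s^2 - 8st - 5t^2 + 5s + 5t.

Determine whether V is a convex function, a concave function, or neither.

V is quadratic, so its Hessian is the constant matrix H = [[-12, -8], [-8, -10]].
det(H) = 56, tr(H) = -22.
det(H) > 0 and tr(H) < 0, so H is negative definite everywhere: concave.

concave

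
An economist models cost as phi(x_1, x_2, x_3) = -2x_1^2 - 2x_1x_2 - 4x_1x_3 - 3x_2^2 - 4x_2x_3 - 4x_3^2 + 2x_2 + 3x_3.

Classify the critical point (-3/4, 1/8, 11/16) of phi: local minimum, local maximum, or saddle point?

The Hessian is constant: H = [[-4, -2, -4], [-2, -6, -4], [-4, -4, -8]].
Leading principal minors: Δ₁ = -4, Δ₂ = 20, Δ₃ = -64.
The minors alternate sign starting negative (−, +, −), so H is negative definite: a local maximum.

local maximum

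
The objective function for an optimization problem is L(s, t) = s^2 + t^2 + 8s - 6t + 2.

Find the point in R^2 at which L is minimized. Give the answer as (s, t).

L(s,t) separates as P(s) + Q(t) + 2, so its minimum is min P + min Q + 2.
P'(s) = 2s + 8 vanishes at s ∈ {-4}; Q'(t) = 2(t - 3) vanishes at t ∈ {3}.
Local minima of P (where P''>0): P(-4)=-16. Local minima of Q: Q(3)=-9.
So the global minimum of L is P(-4) + Q(3) + 2 = -16 − 9 + 2 = -23, attained at (-4, 3).

(-4, 3)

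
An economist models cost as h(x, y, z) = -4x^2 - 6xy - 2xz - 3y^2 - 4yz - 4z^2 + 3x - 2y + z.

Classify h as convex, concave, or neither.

concave

h is quadratic, so its Hessian is the constant matrix H = [[-8, -6, -2], [-6, -6, -4], [-2, -4, -8]].
Leading principal minors: -8, 12, -40.
Signs alternate −, +, − ⇒ H ≺ 0 ⇒ concave.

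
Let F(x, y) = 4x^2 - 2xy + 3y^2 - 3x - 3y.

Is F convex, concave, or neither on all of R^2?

F is quadratic, so its Hessian is the constant matrix H = [[8, -2], [-2, 6]].
det(H) = 44, tr(H) = 14.
det(H) > 0 and tr(H) > 0, so H is positive definite everywhere: convex.

convex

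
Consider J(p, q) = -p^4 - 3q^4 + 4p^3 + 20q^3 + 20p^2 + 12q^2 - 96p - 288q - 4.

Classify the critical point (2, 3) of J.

The mixed partial ∂²J/∂p∂q is 0, so the Hessian at any point is diag(J_pp, J_qq) = diag(4(-3p^2 + 6p + 10), 12(-3q^2 + 10q + 2)).
At (2, 3): H = diag(40, 60).
Both eigenvalues are positive, so H is positive definite: a local minimum.

local minimum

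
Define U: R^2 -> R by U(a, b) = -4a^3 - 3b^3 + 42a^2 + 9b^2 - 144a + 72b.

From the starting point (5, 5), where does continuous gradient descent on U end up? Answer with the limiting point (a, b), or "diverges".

diverges

U is separable, so gradient descent decouples: a follows -∂U/∂a, b follows -∂U/∂b.
∂U/∂a = -12(a - 4)(a - 3); at a=5 this is -24, so a increases.
∂U/∂b = -9(b - 4)(b + 2); at b=5 this is -63, so b increases.
The a-coordinate has no critical point in that direction and runs off to infinity.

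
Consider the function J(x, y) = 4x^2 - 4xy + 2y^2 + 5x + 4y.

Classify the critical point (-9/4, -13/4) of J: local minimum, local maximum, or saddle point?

local minimum

The Hessian of J is constant: H = [[8, -4], [-4, 4]].
det(H) = 8·4 − (-4)² = 16.
det(H) > 0 and tr(H) = 12 > 0, so H is positive definite and the point is a local minimum.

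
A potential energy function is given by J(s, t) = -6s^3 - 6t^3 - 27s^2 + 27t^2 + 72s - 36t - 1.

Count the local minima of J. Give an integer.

J separates as a function of s plus a function of t, so ∇J=0 decouples.
∂J/∂s = -18(s - 1)(s + 4) = 0 at s ∈ {-4, 1}; ∂J/∂t = -18(t - 2)(t - 1) = 0 at t ∈ {1, 2}.
The Hessian is diagonal: diag(J_ss, J_tt). Second derivatives: J_ss(-4)=90, J_ss(1)=-90; J_tt(1)=18, J_tt(2)=-18.
Local minima occur where both diagonal entries positive: (-4, 1). Count: 1.

1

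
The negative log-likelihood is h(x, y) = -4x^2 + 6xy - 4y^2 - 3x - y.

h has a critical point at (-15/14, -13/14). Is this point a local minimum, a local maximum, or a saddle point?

The Hessian of h is constant: H = [[-8, 6], [6, -8]].
det(H) = (-8)·(-8) − 6² = 28.
det(H) > 0 and tr(H) = -16 < 0, so H is negative definite and the point is a local maximum.

local maximum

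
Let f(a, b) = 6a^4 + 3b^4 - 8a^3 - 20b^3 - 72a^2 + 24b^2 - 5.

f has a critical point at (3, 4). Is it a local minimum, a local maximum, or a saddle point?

local minimum

The mixed partial ∂²f/∂a∂b is 0, so the Hessian at any point is diag(f_aa, f_bb) = diag(24(3a^2 - 2a - 6), 12(3b^2 - 10b + 4)).
At (3, 4): H = diag(360, 144).
Both eigenvalues are positive, so H is positive definite: a local minimum.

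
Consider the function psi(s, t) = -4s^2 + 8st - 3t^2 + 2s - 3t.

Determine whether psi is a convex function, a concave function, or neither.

neither

psi is quadratic, so its Hessian is the constant matrix H = [[-8, 8], [8, -6]].
det(H) = -16, tr(H) = -14.
det(H) < 0, so H is indefinite: neither convex nor concave.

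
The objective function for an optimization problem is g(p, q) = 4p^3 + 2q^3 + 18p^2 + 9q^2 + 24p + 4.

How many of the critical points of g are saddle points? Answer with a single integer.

g separates as a function of p plus a function of q, so ∇g=0 decouples.
∂g/∂p = 12(p + 1)(p + 2) = 0 at p ∈ {-2, -1}; ∂g/∂q = 6q(q + 3) = 0 at q ∈ {-3, 0}.
The Hessian is diagonal: diag(g_pp, g_qq). Second derivatives: g_pp(-2)=-12, g_pp(-1)=12; g_qq(-3)=-18, g_qq(0)=18.
Saddle points occur where the two diagonal entries have opposite signs: (-2, 0), (-1, -3). Count: 2.

2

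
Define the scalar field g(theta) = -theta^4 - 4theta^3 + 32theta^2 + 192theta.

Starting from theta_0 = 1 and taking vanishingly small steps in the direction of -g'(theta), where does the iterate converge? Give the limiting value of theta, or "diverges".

-3

g'(theta) = -4(theta - 4)(theta + 3)(theta + 4), so g'(1) = 240.
Gradient descent moves in the -g' direction, i.e. theta is decreasing.
The nearest critical point in that direction is theta = -3, where g'' = 28 > 0 (a local minimum). The iterate converges there.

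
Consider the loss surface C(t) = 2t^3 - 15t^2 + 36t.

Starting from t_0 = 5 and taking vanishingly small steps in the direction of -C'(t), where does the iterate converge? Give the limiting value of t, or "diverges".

C'(t) = 6(t - 3)(t - 2), so C'(5) = 36.
Gradient descent moves in the -C' direction, i.e. t is decreasing.
The nearest critical point in that direction is t = 3, where C'' = 6 > 0 (a local minimum). The iterate converges there.

3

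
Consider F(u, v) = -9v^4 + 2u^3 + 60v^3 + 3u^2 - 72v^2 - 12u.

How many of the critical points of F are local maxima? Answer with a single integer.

F separates as a function of u plus a function of v, so ∇F=0 decouples.
∂F/∂u = 6(u - 1)(u + 2) = 0 at u ∈ {-2, 1}; ∂F/∂v = -36v(v - 4)(v - 1) = 0 at v ∈ {0, 1, 4}.
The Hessian is diagonal: diag(F_uu, F_vv). Second derivatives: F_uu(-2)=-18, F_uu(1)=18; F_vv(0)=-144, F_vv(1)=108, F_vv(4)=-432.
Local maxima occur where both diagonal entries negative: (-2, 0), (-2, 4). Count: 2.

2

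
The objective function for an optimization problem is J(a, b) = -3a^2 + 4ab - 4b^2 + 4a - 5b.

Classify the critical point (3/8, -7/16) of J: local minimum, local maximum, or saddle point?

The Hessian of J is constant: H = [[-6, 4], [4, -8]].
det(H) = (-6)·(-8) − 4² = 32.
det(H) > 0 and tr(H) = -14 < 0, so H is negative definite and the point is a local maximum.

local maximum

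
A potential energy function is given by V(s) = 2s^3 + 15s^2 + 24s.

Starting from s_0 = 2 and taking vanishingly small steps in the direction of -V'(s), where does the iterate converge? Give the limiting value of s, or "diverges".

-1

V'(s) = 6(s + 1)(s + 4), so V'(2) = 108.
Gradient descent moves in the -V' direction, i.e. s is decreasing.
The nearest critical point in that direction is s = -1, where V'' = 18 > 0 (a local minimum). The iterate converges there.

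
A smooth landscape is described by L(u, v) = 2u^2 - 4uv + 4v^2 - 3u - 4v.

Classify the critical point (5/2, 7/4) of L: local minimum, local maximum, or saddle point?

The Hessian of L is constant: H = [[4, -4], [-4, 8]].
det(H) = 4·8 − (-4)² = 16.
det(H) > 0 and tr(H) = 12 > 0, so H is positive definite and the point is a local minimum.

local minimum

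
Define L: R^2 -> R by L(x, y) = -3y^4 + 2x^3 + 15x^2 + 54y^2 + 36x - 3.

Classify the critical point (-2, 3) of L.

The mixed partial ∂²L/∂x∂y is 0, so the Hessian at any point is diag(L_xx, L_yy) = diag(6(2x + 5), 36(-y^2 + 3)).
At (-2, 3): H = diag(6, -216).
The eigenvalues have opposite signs, so H is indefinite: a saddle point.

saddle point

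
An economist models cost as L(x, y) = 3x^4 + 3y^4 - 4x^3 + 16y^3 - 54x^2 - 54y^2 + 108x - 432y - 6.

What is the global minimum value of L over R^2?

-1572

L(x,y) separates as P(x) + Q(y) − 6, so its minimum is min P + min Q − 6.
P'(x) = 12(x - 3)(x - 1)(x + 3) vanishes at x ∈ {-3, 1, 3}; Q'(y) = 12(y - 3)(y + 3)(y + 4) vanishes at y ∈ {-4, -3, 3}.
Local minima of P (where P''>0): P(-3)=-459, P(3)=-27. Local minima of Q: Q(-4)=608, Q(3)=-1107.
So the global minimum of L is P(-3) + Q(3) − 6 = -459 − 1107 − 6 = -1572, attained at (-3, 3).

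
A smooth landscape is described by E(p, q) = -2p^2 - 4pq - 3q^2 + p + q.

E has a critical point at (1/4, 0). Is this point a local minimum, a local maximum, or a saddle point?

The Hessian of E is constant: H = [[-4, -4], [-4, -6]].
det(H) = (-4)·(-6) − (-4)² = 8.
det(H) > 0 and tr(H) = -10 < 0, so H is negative definite and the point is a local maximum.

local maximum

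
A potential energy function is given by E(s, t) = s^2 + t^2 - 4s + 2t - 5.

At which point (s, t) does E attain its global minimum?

E(s,t) separates as P(s) + Q(t) − 5, so its minimum is min P + min Q − 5.
P'(s) = 2s - 4 vanishes at s ∈ {2}; Q'(t) = 2(t + 1) vanishes at t ∈ {-1}.
Local minima of P (where P''>0): P(2)=-4. Local minima of Q: Q(-1)=-1.
So the global minimum of E is P(2) + Q(-1) − 5 = -4 − 1 − 5 = -10, attained at (2, -1).

(2, -1)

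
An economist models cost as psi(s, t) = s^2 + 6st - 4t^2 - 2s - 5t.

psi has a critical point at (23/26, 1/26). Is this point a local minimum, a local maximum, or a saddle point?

saddle point

The Hessian of psi is constant: H = [[2, 6], [6, -8]].
det(H) = 2·(-8) − 6² = -52.
Since det(H) < 0, H is indefinite and the critical point is a saddle point.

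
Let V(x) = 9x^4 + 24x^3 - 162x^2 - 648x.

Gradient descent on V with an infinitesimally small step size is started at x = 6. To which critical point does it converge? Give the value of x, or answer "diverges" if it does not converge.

3

V'(x) = 36(x - 3)(x + 2)(x + 3), so V'(6) = 7776.
Gradient descent moves in the -V' direction, i.e. x is decreasing.
The nearest critical point in that direction is x = 3, where V'' = 1080 > 0 (a local minimum). The iterate converges there.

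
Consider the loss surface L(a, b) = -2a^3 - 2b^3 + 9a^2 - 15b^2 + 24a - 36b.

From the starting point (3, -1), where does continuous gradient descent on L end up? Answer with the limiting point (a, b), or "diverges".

diverges

L is separable, so gradient descent decouples: a follows -∂L/∂a, b follows -∂L/∂b.
∂L/∂a = -6(a - 4)(a + 1); at a=3 this is 24, so a decreases.
∂L/∂b = -6(b + 2)(b + 3); at b=-1 this is -12, so b increases.
The b-coordinate has no critical point in that direction and runs off to infinity.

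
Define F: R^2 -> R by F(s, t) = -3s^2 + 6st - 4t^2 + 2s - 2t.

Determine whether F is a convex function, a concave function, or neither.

concave

F is quadratic, so its Hessian is the constant matrix H = [[-6, 6], [6, -8]].
det(H) = 12, tr(H) = -14.
det(H) > 0 and tr(H) < 0, so H is negative definite everywhere: concave.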